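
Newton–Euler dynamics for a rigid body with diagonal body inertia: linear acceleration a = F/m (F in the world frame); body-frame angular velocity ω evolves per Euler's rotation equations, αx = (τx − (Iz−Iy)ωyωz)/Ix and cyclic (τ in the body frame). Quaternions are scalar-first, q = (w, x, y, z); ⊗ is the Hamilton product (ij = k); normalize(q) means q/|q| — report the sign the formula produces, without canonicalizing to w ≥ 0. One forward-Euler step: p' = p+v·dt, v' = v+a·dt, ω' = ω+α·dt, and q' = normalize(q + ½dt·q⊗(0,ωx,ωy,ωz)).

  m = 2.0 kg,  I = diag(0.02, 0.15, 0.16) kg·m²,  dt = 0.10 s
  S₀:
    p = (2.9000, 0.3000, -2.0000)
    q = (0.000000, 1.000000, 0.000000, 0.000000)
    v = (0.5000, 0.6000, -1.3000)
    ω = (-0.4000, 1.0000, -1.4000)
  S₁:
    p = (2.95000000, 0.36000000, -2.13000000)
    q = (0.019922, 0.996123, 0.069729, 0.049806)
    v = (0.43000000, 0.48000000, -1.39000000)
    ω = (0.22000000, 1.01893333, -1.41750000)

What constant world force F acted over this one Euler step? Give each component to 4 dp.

F = (-1.4000, -2.4000, -1.8000)

v₁ − v₀ = (-0.07000000, -0.12000000, -0.09000000)
F = m·Δv/dt = (-1.4000, -2.4000, -1.8000)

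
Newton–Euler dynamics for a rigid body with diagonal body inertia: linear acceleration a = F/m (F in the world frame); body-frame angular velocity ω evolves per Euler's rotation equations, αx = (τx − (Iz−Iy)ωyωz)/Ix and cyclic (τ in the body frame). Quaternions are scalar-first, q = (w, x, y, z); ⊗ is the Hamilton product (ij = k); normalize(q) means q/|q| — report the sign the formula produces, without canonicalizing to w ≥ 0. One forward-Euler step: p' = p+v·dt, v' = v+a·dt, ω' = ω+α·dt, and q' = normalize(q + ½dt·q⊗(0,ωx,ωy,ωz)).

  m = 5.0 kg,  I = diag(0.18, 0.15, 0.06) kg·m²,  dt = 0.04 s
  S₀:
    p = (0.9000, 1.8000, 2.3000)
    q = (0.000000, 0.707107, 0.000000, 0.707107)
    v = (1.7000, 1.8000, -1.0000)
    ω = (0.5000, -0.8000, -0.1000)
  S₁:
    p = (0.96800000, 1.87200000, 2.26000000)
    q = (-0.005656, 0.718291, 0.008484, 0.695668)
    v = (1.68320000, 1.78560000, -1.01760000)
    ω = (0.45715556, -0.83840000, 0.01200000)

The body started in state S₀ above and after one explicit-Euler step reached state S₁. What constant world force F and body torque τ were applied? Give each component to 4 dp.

F = (-2.1000, -1.8000, -2.2000)
τ = (-0.2000, -0.1500, 0.1800)

rate change Δω = (-0.04284444, -0.03840000, 0.11200000)
precession coupling = (-0.0072, -0.0060, 0.0120)
I·α + gyro = (-0.2000, -0.1500, 0.1800)
v₁ − v₀ = (-0.01680000, -0.01440000, -0.01760000)
F = m·Δv/dt = (-2.1000, -1.8000, -2.2000)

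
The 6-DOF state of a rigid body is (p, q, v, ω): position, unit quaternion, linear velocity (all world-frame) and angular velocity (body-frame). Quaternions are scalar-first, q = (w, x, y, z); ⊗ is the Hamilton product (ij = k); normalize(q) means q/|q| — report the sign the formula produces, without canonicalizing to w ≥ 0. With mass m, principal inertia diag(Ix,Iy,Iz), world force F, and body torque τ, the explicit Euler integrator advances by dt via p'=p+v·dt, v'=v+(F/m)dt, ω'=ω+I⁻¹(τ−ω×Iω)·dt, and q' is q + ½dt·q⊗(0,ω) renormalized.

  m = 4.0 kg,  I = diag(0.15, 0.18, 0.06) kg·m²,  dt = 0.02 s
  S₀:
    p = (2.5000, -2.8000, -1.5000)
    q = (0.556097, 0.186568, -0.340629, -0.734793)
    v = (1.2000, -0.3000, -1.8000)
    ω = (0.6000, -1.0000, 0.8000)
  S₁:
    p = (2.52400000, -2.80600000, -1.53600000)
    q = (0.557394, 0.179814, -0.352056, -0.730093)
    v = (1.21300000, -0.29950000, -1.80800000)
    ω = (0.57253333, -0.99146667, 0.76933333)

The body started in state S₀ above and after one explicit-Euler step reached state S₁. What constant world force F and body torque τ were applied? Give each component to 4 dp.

F = (2.6000, 0.1000, -1.6000)
τ = (-0.1100, 0.1200, -0.1100)

rate change Δω = (-0.02746667, 0.00853333, -0.03066667)
gyro term ω₀×Iω₀ = (0.0960, 0.0432, -0.0180)
I·α + gyro = (-0.1100, 0.1200, -0.1100)
Δv = v₁−v₀ = (0.01300000, 0.00050000, -0.00800000)
m·(v₁−v₀)/dt = (2.6000, 0.1000, -1.6000)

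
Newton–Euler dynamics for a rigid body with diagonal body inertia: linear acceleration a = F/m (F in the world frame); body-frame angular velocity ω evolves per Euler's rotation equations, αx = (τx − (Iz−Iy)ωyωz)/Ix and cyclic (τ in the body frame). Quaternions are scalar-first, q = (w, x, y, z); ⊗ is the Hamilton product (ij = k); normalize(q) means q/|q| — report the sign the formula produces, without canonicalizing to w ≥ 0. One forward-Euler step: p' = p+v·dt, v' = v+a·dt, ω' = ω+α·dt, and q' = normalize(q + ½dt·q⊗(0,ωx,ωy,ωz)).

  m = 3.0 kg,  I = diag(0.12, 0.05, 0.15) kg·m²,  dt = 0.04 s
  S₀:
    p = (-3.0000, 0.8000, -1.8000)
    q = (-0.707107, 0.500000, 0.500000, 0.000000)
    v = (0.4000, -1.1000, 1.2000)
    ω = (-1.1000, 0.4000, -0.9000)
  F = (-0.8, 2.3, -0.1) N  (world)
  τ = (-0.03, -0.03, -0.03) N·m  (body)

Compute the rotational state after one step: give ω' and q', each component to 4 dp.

gyro term ω×Iω = (-0.0360, -0.0297, 0.0308)
(τ − ω×Iω)/I = (0.0500, -0.0060, -0.4053)
ω + α·dt = (-1.0980, 0.3998, -0.9162)
Hamilton product q⊗(0,ω) = (0.3500000, 0.3278177, 0.1671572, 1.3863963)
q + ½dt·q⊗(0,ω), renormalized = (-0.6998, 0.5063, 0.5031, 0.0277)

ω' = (-1.0980, 0.3998, -0.9162)
q' = (-0.6998, 0.5063, 0.5031, 0.0277)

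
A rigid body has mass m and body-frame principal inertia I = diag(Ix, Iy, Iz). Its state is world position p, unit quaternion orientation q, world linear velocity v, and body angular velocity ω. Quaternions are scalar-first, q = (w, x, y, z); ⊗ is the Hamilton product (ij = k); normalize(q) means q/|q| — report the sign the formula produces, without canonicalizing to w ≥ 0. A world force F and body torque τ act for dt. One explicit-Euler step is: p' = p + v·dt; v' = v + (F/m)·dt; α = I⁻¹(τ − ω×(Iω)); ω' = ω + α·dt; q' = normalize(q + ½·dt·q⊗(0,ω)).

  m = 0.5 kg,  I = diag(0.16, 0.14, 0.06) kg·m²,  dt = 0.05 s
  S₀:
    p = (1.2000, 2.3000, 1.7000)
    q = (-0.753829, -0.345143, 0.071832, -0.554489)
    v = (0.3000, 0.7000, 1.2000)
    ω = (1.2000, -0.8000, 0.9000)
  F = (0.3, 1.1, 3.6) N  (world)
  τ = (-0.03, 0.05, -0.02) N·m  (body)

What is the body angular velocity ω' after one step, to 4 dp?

ω' = (1.1726, -0.8207, 0.8673)

precession coupling ω×(Iω) = (0.0576, 0.1080, 0.0192)
α = I⁻¹(τ − ω×Iω) = (-0.5475, -0.4143, -0.6533)
ω' = ω + α·dt = (1.1726, -0.8207, 0.8673)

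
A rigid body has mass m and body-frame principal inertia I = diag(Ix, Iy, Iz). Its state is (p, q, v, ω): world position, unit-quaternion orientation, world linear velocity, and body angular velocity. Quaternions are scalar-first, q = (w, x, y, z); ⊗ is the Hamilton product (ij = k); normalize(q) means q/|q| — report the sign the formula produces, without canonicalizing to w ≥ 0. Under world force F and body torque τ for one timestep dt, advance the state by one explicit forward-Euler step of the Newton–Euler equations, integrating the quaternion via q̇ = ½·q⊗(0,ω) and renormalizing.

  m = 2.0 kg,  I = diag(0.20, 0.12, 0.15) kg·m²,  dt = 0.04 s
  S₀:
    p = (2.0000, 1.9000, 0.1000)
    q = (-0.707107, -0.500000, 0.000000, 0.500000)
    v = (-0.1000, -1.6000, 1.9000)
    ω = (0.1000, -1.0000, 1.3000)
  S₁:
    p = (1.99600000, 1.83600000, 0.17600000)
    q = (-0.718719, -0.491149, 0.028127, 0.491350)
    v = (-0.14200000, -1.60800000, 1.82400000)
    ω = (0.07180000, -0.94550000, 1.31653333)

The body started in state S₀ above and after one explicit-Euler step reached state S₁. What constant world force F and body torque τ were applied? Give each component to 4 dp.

Δω = ω₁−ω₀ = (-0.02820000, 0.05450000, 0.01653333)
I·α + gyro = (-0.1800, 0.1700, 0.0700)
velocity change Δv = (-0.04200000, -0.00800000, -0.07600000)
applied force F = (-2.1000, -0.4000, -3.8000)

F = (-2.1000, -0.4000, -3.8000)
τ = (-0.1800, 0.1700, 0.0700)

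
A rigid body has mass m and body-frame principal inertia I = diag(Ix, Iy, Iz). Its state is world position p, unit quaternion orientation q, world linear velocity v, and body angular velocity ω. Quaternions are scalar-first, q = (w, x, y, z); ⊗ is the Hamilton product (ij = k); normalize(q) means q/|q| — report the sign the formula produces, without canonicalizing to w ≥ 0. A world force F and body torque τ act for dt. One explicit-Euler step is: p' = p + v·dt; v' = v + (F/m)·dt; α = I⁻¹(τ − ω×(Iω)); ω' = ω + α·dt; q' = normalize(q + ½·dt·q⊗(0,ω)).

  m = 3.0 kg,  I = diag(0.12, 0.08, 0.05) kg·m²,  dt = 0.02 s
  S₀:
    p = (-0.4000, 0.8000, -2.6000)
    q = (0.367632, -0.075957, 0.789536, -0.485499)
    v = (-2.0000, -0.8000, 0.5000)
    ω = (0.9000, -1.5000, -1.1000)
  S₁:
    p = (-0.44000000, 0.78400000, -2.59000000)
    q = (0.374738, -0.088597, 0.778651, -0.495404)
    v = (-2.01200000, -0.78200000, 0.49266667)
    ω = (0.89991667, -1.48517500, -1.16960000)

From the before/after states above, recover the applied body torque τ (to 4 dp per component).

τ = (-0.0500, -0.0100, -0.1200)

Δω = ω₁−ω₀ = (-0.00008333, 0.01482500, -0.06960000)
gyro term ω₀×Iω₀ = (-0.0495, -0.0693, 0.0540)
applied torque τ = (-0.0500, -0.0100, -0.1200)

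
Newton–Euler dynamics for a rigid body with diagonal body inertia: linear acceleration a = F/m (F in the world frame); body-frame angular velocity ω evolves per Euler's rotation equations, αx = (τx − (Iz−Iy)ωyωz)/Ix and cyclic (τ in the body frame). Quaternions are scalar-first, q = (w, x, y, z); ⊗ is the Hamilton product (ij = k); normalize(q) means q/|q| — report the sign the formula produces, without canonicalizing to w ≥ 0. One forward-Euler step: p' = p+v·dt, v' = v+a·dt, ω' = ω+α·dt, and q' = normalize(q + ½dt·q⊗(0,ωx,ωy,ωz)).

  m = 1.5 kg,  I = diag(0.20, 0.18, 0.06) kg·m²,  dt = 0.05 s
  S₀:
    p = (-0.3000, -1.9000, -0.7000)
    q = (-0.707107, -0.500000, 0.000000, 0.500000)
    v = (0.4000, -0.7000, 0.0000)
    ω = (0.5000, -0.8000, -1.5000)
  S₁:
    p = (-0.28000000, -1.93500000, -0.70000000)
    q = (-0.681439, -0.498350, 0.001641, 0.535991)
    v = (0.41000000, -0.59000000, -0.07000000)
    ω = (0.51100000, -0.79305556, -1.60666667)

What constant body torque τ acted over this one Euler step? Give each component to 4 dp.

τ = (-0.1000, -0.0800, -0.1200)

Δω = ω₁−ω₀ = (0.01100000, 0.00694444, -0.10666667)
precession coupling = (-0.1440, -0.1050, 0.0080)
τ = I·(Δω/dt) + ω₀×(Iω₀) = (-0.1000, -0.0800, -0.1200)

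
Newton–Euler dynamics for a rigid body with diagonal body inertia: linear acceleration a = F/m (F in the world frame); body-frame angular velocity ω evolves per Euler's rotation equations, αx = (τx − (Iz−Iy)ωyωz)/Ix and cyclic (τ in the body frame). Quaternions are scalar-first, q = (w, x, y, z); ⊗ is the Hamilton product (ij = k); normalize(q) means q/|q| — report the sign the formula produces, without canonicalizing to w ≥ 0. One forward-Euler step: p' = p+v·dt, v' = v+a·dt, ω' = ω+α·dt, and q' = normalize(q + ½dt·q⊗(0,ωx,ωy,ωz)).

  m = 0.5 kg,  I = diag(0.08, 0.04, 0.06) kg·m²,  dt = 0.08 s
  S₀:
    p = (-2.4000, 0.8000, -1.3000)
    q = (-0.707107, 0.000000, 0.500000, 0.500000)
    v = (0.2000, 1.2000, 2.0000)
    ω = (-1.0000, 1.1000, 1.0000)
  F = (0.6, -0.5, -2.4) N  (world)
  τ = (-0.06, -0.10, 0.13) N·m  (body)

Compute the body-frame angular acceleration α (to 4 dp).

α = (-1.0250, -2.0000, 1.4333)

gyro term ω×Iω = (0.0220, -0.0200, 0.0440)
(τ − ω×Iω)/I = (-1.0250, -2.0000, 1.4333)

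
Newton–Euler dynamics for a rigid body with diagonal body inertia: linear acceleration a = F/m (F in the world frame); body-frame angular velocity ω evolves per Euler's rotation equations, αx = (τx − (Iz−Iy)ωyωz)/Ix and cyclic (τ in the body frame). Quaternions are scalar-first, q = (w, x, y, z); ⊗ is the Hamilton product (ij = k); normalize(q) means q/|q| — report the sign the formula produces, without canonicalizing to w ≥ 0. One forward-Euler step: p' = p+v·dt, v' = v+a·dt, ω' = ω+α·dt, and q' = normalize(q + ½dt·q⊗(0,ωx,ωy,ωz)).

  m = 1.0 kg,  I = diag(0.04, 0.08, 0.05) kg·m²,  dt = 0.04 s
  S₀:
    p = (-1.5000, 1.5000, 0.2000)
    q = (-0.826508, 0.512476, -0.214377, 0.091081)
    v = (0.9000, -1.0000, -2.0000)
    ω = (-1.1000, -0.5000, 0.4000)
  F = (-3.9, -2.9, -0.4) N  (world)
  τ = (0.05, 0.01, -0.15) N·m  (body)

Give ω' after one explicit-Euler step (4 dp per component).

ω' = (-1.0560, -0.4972, 0.2624)

angular accel α = (1.1000, 0.0700, -3.4400)
ω + α·dt = (-1.0560, -0.4972, 0.2624)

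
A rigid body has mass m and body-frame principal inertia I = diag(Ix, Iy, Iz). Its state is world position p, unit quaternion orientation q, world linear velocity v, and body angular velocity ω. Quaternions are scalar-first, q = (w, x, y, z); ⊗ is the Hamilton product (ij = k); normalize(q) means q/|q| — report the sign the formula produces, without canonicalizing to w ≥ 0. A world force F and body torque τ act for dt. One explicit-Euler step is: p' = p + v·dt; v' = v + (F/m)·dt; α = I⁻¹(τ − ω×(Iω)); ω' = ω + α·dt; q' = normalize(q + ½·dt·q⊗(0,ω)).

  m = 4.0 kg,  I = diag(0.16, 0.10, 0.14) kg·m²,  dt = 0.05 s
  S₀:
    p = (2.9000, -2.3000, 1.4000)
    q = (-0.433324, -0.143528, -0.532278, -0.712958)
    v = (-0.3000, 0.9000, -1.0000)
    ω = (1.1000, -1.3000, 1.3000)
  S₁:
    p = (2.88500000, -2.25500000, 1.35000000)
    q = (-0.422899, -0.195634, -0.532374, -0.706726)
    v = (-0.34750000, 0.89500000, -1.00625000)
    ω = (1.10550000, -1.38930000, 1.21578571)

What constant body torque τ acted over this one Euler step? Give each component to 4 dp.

ω₁ − ω₀ = (0.00550000, -0.08930000, -0.08421429)
ω₀×(Iω₀) = (-0.0676, 0.0286, 0.0858)
I·α + gyro = (-0.0500, -0.1500, -0.1500)

τ = (-0.0500, -0.1500, -0.1500)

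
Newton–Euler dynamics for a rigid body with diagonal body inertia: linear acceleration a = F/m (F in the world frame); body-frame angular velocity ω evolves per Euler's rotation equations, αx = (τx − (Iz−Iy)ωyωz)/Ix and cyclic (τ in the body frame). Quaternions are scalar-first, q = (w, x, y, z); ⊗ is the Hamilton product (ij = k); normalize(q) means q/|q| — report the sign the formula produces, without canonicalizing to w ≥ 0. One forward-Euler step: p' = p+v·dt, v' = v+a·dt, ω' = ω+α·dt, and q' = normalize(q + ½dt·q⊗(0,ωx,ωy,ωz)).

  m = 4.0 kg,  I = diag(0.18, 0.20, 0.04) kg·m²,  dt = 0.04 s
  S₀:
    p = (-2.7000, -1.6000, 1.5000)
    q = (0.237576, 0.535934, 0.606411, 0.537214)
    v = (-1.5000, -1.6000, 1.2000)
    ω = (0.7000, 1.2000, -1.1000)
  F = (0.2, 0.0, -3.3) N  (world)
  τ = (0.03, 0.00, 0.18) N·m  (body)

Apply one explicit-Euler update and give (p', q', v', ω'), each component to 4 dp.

p' = (-2.7600, -1.6640, 1.5480)
q' = (0.2272, 0.5127, 0.6310, 0.5360)
v' = (-1.4980, -1.6000, 1.1670)
ω' = (0.6597, 1.2216, -0.9368)

angular accel α = (-1.0067, 0.5390, 4.0800)
new body rate ω' = (0.6597, 1.2216, -0.9368)
Hamilton product q⊗(0,ω) = (-0.5119116, -1.1454057, 1.2506684, -0.0427005)
q' = normalize(q + ½dt·q⊗(0,ω)) = (0.2272, 0.5127, 0.6310, 0.5360)
p' = p + v·dt = (-2.7600, -1.6640, 1.5480)
new velocity v' = (-1.4980, -1.6000, 1.1670)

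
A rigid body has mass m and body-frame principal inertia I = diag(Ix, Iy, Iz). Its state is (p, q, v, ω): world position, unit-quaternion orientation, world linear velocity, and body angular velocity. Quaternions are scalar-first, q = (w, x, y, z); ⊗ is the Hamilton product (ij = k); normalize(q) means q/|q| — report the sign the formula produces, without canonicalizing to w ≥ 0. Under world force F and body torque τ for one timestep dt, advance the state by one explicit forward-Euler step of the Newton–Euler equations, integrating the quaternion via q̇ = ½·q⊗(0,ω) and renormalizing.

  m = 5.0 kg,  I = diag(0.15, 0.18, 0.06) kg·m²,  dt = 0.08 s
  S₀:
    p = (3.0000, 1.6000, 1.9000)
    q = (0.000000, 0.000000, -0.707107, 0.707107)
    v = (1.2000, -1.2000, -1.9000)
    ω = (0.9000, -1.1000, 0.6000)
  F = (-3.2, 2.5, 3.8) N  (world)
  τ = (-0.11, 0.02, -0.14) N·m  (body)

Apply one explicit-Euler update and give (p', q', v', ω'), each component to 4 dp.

p' = (3.0960, 1.5040, 1.7480)
q' = (-0.0480, 0.0141, -0.6804, 0.7312)
v' = (1.1488, -1.1600, -1.8392)
ω' = (0.7991, -1.1127, 0.4529)

a = (-0.6400, 0.5000, 0.7600)
new position p' = (3.0960, 1.5040, 1.7480)
new velocity v' = (1.1488, -1.1600, -1.8392)
gyro term ω×Iω = (0.0792, 0.0486, -0.0297)
(τ − ω×Iω)/I = (-1.2613, -0.1589, -1.8383)
new body rate ω' = (0.7991, -1.1127, 0.4529)
Hamilton product q⊗(0,ω) = (-1.2020819, 0.3535535, 0.6363963, 0.6363963)
updated quaternion q' = (-0.0480, 0.0141, -0.6804, 0.7312)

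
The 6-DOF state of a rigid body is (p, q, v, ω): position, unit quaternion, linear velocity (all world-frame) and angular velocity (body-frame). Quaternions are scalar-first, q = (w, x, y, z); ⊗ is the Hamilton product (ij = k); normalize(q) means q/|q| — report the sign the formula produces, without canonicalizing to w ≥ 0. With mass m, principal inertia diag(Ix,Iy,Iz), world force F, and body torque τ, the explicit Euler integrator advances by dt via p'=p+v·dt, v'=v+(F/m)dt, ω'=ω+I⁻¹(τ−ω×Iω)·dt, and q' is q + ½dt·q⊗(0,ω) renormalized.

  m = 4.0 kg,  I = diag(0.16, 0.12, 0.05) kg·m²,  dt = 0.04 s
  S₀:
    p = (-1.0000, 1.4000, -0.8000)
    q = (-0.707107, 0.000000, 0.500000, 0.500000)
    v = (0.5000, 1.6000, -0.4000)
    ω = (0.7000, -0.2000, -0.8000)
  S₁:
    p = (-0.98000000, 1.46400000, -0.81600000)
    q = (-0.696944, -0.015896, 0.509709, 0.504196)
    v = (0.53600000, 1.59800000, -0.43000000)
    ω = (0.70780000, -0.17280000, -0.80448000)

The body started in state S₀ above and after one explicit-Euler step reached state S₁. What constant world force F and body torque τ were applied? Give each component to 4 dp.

F = (3.6000, -0.2000, -3.0000)
τ = (0.0200, 0.0200, 0.0000)

v₁ − v₀ = (0.03600000, -0.00200000, -0.03000000)
applied force F = (3.6000, -0.2000, -3.0000)
rate change Δω = (0.00780000, 0.02720000, -0.00448000)
τ = I·(Δω/dt) + ω₀×(Iω₀) = (0.0200, 0.0200, 0.0000)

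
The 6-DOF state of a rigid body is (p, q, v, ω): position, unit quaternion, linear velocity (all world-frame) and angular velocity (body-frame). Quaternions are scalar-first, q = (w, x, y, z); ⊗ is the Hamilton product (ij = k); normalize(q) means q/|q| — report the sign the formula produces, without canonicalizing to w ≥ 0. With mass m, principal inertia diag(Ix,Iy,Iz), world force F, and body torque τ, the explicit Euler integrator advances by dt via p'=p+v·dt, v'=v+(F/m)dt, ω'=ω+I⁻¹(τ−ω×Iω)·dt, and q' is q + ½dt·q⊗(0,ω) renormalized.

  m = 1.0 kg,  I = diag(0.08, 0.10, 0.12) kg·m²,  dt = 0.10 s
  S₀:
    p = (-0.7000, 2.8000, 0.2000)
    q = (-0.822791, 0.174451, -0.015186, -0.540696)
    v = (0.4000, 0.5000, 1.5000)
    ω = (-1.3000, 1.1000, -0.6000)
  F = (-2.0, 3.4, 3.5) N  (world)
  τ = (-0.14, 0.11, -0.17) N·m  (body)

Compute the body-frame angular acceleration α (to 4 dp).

gyro term ω×Iω = (-0.0132, -0.0312, -0.0286)
(τ − ω×Iω)/I = (-1.5850, 1.4120, -1.1783)

α = (-1.5850, 1.4120, -1.1783)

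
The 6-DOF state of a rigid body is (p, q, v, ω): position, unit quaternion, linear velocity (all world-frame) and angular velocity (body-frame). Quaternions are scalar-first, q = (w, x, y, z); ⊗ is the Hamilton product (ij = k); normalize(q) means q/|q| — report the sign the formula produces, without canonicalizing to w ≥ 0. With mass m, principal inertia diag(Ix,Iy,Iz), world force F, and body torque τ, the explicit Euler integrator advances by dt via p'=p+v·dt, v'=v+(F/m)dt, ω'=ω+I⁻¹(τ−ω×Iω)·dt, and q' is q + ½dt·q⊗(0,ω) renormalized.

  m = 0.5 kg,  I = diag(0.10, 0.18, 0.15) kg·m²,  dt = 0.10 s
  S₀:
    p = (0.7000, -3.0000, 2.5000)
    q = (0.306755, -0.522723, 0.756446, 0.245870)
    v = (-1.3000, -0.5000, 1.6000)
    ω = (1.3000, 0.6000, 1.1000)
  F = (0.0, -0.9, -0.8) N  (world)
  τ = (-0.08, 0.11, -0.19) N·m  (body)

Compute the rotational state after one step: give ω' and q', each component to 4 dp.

angular accel α = (-0.6020, 1.0083, -1.6827)
ω + α·dt = (1.2398, 0.7008, 0.9317)
q⊗(0,ω) = (-0.0447847, 1.0833501, 1.0786793, -0.9595831)
q' = normalize(q + ½dt·q⊗(0,ω)) = (0.3033, -0.4667, 0.8071, 0.1971)

ω' = (1.2398, 0.7008, 0.9317)
q' = (0.3033, -0.4667, 0.8071, 0.1971)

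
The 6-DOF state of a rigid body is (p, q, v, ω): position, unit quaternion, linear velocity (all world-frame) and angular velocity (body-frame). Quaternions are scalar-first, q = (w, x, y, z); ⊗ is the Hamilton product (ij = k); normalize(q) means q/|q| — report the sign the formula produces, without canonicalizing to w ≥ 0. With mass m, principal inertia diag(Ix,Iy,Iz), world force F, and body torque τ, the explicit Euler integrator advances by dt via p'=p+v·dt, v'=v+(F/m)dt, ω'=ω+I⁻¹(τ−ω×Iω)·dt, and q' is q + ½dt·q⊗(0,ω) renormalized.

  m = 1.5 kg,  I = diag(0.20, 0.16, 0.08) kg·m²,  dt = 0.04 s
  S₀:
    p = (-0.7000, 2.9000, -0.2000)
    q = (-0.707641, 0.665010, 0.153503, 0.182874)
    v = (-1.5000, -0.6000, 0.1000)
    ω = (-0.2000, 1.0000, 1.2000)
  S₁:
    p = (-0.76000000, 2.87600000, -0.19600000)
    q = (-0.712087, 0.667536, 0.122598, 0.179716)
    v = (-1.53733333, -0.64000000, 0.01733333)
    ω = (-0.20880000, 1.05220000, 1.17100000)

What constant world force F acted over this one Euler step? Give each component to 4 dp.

F = (-1.4000, -1.5000, -3.1000)

Δv = v₁−v₀ = (-0.03733333, -0.04000000, -0.08266667)
m·(v₁−v₀)/dt = (-1.4000, -1.5000, -3.1000)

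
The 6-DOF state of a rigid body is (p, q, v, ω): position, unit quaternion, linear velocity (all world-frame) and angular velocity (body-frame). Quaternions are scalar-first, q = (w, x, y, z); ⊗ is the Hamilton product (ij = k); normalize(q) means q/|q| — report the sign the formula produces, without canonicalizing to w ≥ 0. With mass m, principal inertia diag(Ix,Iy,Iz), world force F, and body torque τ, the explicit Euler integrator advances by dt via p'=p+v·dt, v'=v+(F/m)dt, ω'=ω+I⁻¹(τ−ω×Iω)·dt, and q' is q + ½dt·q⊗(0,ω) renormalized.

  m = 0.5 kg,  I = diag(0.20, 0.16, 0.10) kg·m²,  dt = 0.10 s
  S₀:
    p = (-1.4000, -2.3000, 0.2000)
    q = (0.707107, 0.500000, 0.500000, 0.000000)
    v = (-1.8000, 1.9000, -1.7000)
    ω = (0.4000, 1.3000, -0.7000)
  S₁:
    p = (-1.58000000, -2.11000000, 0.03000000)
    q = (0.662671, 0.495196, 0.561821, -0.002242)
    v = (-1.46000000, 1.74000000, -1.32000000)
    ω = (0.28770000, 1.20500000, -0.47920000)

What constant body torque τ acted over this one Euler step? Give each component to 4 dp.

τ = (-0.1700, -0.1800, 0.2000)

ω₁ − ω₀ = (-0.11230000, -0.09500000, 0.22080000)
precession coupling = (0.0546, -0.0280, -0.0208)
applied torque τ = (-0.1700, -0.1800, 0.2000)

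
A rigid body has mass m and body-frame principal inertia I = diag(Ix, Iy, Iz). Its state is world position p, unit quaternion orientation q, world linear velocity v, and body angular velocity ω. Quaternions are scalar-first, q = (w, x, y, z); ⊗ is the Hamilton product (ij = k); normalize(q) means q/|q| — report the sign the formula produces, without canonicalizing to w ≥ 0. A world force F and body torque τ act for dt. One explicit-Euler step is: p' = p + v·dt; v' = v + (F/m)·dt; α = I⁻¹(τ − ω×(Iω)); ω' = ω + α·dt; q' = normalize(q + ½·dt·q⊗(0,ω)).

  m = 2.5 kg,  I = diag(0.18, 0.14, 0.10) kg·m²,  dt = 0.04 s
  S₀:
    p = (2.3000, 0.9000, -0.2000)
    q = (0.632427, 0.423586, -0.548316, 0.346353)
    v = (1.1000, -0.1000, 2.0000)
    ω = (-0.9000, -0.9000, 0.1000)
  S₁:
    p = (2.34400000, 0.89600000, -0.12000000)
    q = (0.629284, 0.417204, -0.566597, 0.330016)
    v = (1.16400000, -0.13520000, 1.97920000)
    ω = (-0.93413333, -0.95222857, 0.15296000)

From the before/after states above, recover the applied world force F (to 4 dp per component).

F = (4.0000, -2.2000, -1.3000)

v₁ − v₀ = (0.06400000, -0.03520000, -0.02080000)
F = m·Δv/dt = (4.0000, -2.2000, -1.3000)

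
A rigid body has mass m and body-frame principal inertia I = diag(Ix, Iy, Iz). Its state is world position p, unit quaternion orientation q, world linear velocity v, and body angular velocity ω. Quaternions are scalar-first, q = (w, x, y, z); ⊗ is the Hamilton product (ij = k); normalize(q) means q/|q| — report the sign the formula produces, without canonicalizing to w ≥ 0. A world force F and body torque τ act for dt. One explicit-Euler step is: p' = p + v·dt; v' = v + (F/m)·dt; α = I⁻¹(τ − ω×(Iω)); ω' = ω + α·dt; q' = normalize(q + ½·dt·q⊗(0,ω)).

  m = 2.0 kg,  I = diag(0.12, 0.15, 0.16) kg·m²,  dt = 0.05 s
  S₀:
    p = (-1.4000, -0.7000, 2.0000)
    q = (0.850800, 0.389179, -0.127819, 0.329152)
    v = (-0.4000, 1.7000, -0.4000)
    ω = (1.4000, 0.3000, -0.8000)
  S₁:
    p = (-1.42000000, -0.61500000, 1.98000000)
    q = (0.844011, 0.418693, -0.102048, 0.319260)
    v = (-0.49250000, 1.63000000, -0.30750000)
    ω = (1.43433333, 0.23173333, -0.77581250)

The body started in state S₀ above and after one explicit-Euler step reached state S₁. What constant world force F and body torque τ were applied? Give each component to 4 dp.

F = (-3.7000, -2.8000, 3.7000)
τ = (0.0800, -0.1600, 0.0900)

Δω = ω₁−ω₀ = (0.03433333, -0.06826667, 0.02418750)
gyro term ω₀×Iω₀ = (-0.0024, 0.0448, 0.0126)
applied torque τ = (0.0800, -0.1600, 0.0900)
v₁ − v₀ = (-0.09250000, -0.07000000, 0.09250000)
m·(v₁−v₀)/dt = (-3.7000, -2.8000, 3.7000)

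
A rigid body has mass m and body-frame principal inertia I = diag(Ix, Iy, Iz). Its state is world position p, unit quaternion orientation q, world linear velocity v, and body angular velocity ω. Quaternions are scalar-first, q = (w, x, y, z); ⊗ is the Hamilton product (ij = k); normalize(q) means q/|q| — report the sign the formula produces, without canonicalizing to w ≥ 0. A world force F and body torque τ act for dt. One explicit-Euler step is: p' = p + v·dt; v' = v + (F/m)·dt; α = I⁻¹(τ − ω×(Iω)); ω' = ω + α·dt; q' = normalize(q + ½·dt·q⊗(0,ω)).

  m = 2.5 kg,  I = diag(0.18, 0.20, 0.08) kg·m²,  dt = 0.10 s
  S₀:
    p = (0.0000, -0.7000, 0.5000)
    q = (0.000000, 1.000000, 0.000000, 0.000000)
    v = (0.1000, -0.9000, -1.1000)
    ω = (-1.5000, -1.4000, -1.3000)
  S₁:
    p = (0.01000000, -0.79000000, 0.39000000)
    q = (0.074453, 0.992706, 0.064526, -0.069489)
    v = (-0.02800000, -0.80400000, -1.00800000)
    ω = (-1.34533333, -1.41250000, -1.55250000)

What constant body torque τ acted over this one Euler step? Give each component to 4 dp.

Δω = ω₁−ω₀ = (0.15466667, -0.01250000, -0.25250000)
ω₀×(Iω₀) = (-0.2184, 0.1950, 0.0420)
τ = I·(Δω/dt) + ω₀×(Iω₀) = (0.0600, 0.1700, -0.1600)

τ = (0.0600, 0.1700, -0.1600)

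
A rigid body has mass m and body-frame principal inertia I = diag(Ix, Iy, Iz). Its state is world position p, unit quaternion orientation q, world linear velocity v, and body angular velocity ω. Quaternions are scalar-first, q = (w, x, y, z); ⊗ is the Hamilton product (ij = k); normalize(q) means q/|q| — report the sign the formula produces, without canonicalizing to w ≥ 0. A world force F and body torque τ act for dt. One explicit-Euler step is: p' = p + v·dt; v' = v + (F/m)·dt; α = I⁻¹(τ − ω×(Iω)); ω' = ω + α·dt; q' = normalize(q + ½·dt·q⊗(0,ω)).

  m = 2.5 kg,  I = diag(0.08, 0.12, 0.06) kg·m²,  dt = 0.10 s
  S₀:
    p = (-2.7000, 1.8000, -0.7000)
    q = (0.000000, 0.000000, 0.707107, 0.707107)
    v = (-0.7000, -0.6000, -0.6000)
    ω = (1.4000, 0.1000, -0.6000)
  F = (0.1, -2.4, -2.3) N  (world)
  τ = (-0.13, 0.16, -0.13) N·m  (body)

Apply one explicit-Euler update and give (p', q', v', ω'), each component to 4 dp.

p' = (-2.7700, 1.7400, -0.7600)
q' = (0.0176, -0.0247, 0.7544, 0.6557)
v' = (-0.6960, -0.6960, -0.6920)
ω' = (1.2330, 0.2473, -0.8260)

new position p' = (-2.7700, 1.7400, -0.7600)
v + (F/m)dt = (-0.6960, -0.6960, -0.6920)
(τ − ω×Iω)/I = (-1.6700, 1.4733, -2.2600)
ω' = ω + α·dt = (1.2330, 0.2473, -0.8260)
Hamilton product q⊗(0,ω) = (0.3535535, -0.4949749, 0.9899498, -0.9899498)
q' = normalize(q + ½dt·q⊗(0,ω)) = (0.0176, -0.0247, 0.7544, 0.6557)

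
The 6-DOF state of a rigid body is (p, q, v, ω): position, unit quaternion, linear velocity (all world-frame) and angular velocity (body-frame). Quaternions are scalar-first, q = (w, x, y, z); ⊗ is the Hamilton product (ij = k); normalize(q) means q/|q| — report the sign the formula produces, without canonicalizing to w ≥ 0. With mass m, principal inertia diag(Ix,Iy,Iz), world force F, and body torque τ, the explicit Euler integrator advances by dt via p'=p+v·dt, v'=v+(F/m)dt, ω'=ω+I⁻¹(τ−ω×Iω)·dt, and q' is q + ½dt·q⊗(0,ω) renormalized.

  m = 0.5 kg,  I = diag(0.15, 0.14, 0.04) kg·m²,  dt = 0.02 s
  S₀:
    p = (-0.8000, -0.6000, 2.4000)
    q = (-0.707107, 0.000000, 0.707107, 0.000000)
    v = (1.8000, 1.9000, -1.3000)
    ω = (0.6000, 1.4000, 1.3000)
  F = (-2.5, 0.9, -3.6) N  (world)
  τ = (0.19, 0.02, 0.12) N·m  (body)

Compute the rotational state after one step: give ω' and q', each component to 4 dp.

ω' = (0.6496, 1.3906, 1.3642)
q' = (-0.7169, 0.0049, 0.6971, -0.0134)

precession coupling ω×(Iω) = (-0.1820, 0.0858, -0.0084)
(τ − ω×Iω)/I = (2.4800, -0.4700, 3.2100)
new body rate ω' = (0.6496, 1.3906, 1.3642)
q⊗(0,ω) = (-0.9899498, 0.4949749, -0.9899498, -1.3435033)
updated quaternion q' = (-0.7169, 0.0049, 0.6971, -0.0134)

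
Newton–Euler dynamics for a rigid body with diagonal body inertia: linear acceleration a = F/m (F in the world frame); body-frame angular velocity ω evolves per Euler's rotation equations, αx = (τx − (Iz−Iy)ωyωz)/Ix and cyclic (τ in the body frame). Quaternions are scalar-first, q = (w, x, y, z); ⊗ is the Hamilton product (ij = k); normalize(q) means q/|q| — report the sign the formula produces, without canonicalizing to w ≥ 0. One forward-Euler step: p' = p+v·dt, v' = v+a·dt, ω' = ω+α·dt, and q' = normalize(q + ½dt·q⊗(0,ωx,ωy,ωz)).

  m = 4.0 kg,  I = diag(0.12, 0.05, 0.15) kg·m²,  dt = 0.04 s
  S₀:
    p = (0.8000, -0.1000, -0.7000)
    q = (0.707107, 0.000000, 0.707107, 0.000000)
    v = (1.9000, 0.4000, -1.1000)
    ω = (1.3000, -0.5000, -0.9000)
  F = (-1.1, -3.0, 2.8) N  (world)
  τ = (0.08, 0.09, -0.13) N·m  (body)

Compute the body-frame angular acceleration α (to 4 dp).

α = (0.2917, 1.0980, -1.1700)

gyro term ω×Iω = (0.0450, 0.0351, 0.0455)
angular accel α = (0.2917, 1.0980, -1.1700)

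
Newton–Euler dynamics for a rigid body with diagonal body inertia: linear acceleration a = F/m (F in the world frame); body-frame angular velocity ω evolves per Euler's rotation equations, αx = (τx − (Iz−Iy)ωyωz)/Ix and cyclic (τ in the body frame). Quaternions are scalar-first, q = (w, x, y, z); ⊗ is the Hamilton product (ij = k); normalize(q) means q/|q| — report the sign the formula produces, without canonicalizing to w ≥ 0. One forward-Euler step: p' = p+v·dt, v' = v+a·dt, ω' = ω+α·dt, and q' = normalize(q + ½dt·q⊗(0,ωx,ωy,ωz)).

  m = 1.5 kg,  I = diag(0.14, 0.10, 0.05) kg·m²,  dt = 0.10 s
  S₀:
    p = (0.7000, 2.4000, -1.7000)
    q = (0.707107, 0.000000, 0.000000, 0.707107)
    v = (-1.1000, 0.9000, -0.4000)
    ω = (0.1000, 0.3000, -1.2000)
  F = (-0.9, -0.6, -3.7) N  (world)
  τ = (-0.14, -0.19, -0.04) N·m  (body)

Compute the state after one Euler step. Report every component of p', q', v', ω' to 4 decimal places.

α = I⁻¹(τ − ω×Iω) = (-1.1286, -1.7920, -0.7760)
ω' = ω + α·dt = (-0.0129, 0.1208, -1.2776)
2q̇ = q⊗(0,ω) = (0.8485284, -0.1414214, 0.2828428, -0.8485284)
q' = normalize(q + ½dt·q⊗(0,ω)) = (0.7481, -0.0071, 0.0141, 0.6634)
p' = p + v·dt = (0.5900, 2.4900, -1.7400)
new velocity v' = (-1.1600, 0.8600, -0.6467)

p' = (0.5900, 2.4900, -1.7400)
q' = (0.7481, -0.0071, 0.0141, 0.6634)
v' = (-1.1600, 0.8600, -0.6467)
ω' = (-0.0129, 0.1208, -1.2776)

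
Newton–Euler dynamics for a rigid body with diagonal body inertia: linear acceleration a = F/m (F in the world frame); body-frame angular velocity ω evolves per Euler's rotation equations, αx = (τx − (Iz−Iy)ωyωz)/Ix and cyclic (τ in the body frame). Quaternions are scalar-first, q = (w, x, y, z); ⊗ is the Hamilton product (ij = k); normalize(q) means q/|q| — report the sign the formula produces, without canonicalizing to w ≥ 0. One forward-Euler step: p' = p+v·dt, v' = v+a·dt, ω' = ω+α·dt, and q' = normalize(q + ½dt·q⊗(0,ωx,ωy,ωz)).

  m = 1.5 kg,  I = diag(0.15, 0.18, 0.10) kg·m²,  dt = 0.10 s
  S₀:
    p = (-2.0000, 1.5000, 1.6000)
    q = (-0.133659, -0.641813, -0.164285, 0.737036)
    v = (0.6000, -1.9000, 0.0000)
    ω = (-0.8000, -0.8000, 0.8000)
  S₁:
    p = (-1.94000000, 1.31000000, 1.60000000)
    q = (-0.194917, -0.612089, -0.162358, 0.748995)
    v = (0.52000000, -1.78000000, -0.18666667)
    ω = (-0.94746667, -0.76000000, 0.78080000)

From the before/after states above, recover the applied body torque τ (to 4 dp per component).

Δω = ω₁−ω₀ = (-0.14746667, 0.04000000, -0.01920000)
applied torque τ = (-0.1700, 0.0400, 0.0000)

τ = (-0.1700, 0.0400, 0.0000)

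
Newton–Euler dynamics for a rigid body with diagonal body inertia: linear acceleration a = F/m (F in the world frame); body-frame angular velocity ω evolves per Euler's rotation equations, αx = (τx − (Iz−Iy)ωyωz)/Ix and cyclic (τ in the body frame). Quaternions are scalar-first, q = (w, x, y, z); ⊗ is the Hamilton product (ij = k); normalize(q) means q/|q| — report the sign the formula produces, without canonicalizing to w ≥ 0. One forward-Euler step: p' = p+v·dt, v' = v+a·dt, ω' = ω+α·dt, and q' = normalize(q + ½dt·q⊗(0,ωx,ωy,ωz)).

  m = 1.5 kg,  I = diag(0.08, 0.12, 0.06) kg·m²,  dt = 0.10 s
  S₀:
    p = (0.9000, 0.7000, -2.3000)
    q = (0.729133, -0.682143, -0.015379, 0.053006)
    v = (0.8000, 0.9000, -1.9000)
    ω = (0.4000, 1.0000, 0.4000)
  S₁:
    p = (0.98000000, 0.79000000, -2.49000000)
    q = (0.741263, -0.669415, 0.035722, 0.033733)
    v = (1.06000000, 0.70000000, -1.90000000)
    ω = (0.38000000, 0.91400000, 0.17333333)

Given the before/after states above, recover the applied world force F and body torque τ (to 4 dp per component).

F = (3.9000, -3.0000, 0.0000)
τ = (-0.0400, -0.1000, -0.1200)

v₁ − v₀ = (0.26000000, -0.20000000, 0.00000000)
m·(v₁−v₀)/dt = (3.9000, -3.0000, 0.0000)
Δω = ω₁−ω₀ = (-0.02000000, -0.08600000, -0.22666667)
τ = I·(Δω/dt) + ω₀×(Iω₀) = (-0.0400, -0.1000, -0.1200)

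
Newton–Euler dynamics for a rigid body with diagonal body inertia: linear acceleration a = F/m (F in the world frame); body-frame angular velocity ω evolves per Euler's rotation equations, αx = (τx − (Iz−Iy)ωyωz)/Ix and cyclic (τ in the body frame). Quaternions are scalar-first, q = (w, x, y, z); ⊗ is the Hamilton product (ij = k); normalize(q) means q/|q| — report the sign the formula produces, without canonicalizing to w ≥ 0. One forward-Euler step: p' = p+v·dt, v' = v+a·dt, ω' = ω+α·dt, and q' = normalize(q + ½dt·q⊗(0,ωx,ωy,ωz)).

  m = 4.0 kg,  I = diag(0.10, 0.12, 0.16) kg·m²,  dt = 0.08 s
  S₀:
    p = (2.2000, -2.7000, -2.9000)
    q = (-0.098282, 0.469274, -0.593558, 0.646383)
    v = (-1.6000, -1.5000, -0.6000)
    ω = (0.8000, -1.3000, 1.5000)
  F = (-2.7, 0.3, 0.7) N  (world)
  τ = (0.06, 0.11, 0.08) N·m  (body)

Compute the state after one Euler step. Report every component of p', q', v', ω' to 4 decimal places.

linear accel F/m = (-0.6750, 0.0750, 0.1750)
new position p' = (2.0720, -2.8200, -2.9480)
v' = v + a·dt = (-1.6540, -1.4940, -0.5860)
α = I⁻¹(τ − ω×Iω) = (1.3800, 1.5167, 0.6300)
new body rate ω' = (0.9104, -1.1787, 1.5504)
2q̇ = q⊗(0,ω) = (-2.1166191, -0.1286647, -0.0590380, -0.2826328)
q' = normalize(q + ½dt·q⊗(0,ω)) = (-0.1823, 0.4624, -0.5937, 0.6328)

p' = (2.0720, -2.8200, -2.9480)
q' = (-0.1823, 0.4624, -0.5937, 0.6328)
v' = (-1.6540, -1.4940, -0.5860)
ω' = (0.9104, -1.1787, 1.5504)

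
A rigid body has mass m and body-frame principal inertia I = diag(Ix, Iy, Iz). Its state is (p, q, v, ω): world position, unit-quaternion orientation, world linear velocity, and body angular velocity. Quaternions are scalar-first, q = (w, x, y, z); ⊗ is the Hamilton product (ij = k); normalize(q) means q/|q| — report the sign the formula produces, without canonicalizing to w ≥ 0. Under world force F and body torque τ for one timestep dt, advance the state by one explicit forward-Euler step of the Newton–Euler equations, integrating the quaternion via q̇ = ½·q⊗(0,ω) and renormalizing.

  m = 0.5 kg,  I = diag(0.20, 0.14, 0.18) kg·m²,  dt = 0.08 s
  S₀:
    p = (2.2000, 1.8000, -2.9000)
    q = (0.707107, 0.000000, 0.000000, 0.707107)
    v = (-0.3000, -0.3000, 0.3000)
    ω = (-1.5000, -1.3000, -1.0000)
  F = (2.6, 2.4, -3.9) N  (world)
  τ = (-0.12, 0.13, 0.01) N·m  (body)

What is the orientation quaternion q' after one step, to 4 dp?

q' = (0.7325, -0.0056, -0.0789, 0.6762)

2q̇ = q⊗(0,ω) = (0.7071070, -0.1414214, -1.9798996, -0.7071070)
updated quaternion q' = (0.7325, -0.0056, -0.0789, 0.6762)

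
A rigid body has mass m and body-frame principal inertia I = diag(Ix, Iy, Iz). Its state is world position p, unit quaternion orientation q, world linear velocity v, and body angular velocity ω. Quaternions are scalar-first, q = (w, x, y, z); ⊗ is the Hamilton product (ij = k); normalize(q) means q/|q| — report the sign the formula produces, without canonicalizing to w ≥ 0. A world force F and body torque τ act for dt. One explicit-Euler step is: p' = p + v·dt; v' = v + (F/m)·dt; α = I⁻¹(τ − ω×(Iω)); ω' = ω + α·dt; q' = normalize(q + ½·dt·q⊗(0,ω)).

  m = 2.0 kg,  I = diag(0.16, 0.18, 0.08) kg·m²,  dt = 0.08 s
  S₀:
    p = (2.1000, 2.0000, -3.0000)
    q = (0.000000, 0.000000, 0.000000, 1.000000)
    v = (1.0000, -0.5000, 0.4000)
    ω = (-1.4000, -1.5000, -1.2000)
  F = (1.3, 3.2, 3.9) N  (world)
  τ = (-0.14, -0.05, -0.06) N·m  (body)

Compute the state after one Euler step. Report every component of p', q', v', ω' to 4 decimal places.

p' = (2.1800, 1.9600, -2.9680)
q' = (0.0478, 0.0597, -0.0557, 0.9955)
v' = (1.0520, -0.3720, 0.5560)
ω' = (-1.3800, -1.5820, -1.3020)

p + v·dt = (2.1800, 1.9600, -2.9680)
v' = v + a·dt = (1.0520, -0.3720, 0.5560)
α = I⁻¹(τ − ω×Iω) = (0.2500, -1.0244, -1.2750)
ω' = ω + α·dt = (-1.3800, -1.5820, -1.3020)
q⊗(0,ω) = (1.2000000, 1.5000000, -1.4000000, 0.0000000)
updated quaternion q' = (0.0478, 0.0597, -0.0557, 0.9955)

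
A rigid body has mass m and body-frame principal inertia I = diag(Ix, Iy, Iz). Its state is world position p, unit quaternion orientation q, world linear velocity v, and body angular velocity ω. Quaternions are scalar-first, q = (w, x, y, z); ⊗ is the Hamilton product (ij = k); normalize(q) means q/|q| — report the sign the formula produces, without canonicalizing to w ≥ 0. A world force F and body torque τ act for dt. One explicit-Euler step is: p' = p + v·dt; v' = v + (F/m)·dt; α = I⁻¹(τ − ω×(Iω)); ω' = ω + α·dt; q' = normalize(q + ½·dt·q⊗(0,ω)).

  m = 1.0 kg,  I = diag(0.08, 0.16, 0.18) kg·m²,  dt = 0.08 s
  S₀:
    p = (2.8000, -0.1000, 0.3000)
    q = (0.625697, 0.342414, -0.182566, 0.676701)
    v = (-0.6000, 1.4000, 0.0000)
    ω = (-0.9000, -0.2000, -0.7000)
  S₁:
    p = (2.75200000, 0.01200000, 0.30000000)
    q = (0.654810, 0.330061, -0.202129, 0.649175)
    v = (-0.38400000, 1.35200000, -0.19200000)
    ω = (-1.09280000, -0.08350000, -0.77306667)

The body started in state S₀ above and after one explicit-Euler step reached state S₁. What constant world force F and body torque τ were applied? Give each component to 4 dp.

F = (2.7000, -0.6000, -2.4000)
τ = (-0.1900, 0.1700, -0.1500)

Δω = ω₁−ω₀ = (-0.19280000, 0.11650000, -0.07306667)
τ = I·(Δω/dt) + ω₀×(Iω₀) = (-0.1900, 0.1700, -0.1500)
Δv = v₁−v₀ = (0.21600000, -0.04800000, -0.19200000)
m·(v₁−v₀)/dt = (2.7000, -0.6000, -2.4000)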